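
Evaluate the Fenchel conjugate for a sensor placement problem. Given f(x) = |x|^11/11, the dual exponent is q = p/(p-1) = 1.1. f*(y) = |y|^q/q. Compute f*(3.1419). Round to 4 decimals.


The conjugate exponent q satisfies 1/p + 1/q = 1.
p = 11, so q = 11/(11 - 1) = 1.1
|y|^q = 3.1419^1.1 = 3.523
f*(3.1419) = 3.523 / 1.1 = 3.2027


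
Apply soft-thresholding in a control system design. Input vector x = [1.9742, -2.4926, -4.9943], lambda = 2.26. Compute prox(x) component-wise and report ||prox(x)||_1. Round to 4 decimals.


Soft-thresholding with lambda = 2.26:
prox(1.9742) = sign(1.9742)*max(|1.9742| - 2.26, 0) = 0.0
prox(-2.4926) = sign(-2.4926)*max(|-2.4926| - 2.26, 0) = -0.2326
prox(-4.9943) = sign(-4.9943)*max(|-4.9943| - 2.26, 0) = -2.7343
prox(x) = [0.0, -0.2326, -2.7343]
||prox(x)||_1 = 0.0 + 0.2326 + 2.7343 = 2.9669


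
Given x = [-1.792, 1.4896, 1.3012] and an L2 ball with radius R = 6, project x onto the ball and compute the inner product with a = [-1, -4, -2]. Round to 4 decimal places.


Step 1: Compute ||x|| (intermediates to 6 decimals).
||x|| = sqrt((-1.792)^2 + 1.4896^2 + 1.3012^2) = 2.66895
Step 2: Project.
Since ||x|| <= R, proj = x (no scaling needed).
proj(x) = [-1.792, 1.4896, 1.3012]
Step 3: Dot product.
a^T * proj(x) = -1*(-1.792) - 4*1.4896 - 2*1.3012 = -6.7688


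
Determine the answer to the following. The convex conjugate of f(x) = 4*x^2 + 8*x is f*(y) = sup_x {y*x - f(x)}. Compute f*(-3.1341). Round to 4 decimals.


f*(y) = sup_x {y*x - a*x^2 - b*x} = sup_x {(y-b)*x - a*x^2}
FOC: (y - b) - 2a*x = 0 => x* = (y - b)/(2a)
x* = (-3.1341 - 8)/(2*4) = -1.3918
f*(-3.1341) = (y-b)^2/(4a) = (-3.1341 - 8)^2/(4*4)
= 123.9682/16 = 7.748


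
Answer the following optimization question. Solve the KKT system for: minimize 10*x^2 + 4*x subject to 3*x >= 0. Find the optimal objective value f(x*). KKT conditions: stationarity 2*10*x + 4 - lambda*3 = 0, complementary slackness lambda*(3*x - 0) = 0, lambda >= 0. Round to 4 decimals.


Step 1: Try lambda = 0 (constraint inactive).
x_unc = -4/(2*10) = -0.2
Check: 3*-0.2 = -0.6 < 0 -- violated!
Step 2: Constraint must be active: 3*x = 0
x* = 0/3 = 0.0
lambda = (2*10*0.0 + 4)/3 = 1.3333
Step 3: Compute optimal value.
f(x*) = 10*0.0^2 + 4*0.0 = 0.0


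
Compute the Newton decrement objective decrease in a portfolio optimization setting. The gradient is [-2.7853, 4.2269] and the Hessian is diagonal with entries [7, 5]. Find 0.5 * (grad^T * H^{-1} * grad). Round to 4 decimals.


Step 1: H is diagonal, so H^(-1) * g = [-0.3979, 0.8454].
Step 2: g^T H^(-1) g = sum_i g_i^2 / H_ii
  = (-2.7853)^2/7 + (4.2269)^2/5
  = 1.1083 + 3.5733 = 4.6816
Step 3: Objective decrease = 0.5 * g^T H^(-1) g = 2.3408


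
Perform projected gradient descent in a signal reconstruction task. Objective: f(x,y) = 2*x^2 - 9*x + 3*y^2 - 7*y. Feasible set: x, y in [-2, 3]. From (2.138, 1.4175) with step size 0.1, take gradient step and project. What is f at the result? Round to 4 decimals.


Step 1: Compute gradient at (2.138, 1.4175).
grad_x = 2*2*2.138 - 9 = -0.448
grad_y = 2*3*1.4175 - 7 = 1.505
Step 2: Gradient step.
x_raw = 2.138 - 0.1*-0.448 = 2.1828
y_raw = 1.4175 - 0.1*1.505 = 1.267
Step 3: Project onto [-2, 3].
x_proj = clip(2.1828) = 2.1828
y_proj = clip(1.267) = 1.267
Step 4: Evaluate f.
f(2.1828, 1.267) = -14.1691


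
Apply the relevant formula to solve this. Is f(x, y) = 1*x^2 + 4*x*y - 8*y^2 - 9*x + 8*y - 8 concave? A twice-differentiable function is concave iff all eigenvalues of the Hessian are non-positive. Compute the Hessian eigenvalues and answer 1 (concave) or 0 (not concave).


The Hessian of f(x,y) = 1*x^2 + 4*x*y - 8*y^2 - 9*x + 8*y - 8 is:
H = [[2, 4], [4, -16]]
Trace = 2 - 16 = -14
Determinant = 2*-16 - (4)^2 = -48
Discriminant = (-14)^2 - 4*-48 = 388.0
Eigenvalues: lambda_1 = -16.8489, lambda_2 = 2.8489
The function is not concave.

0


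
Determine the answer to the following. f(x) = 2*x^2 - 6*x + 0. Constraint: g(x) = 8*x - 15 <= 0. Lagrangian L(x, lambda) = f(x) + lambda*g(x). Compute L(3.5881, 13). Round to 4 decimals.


Step 1: Evaluate f(x).
f(3.5881) = 2*3.5881^2 - 6*3.5881 + 0 = 4.2203
Step 2: Evaluate g(x).
g(3.5881) = 8*3.5881 - 15 = 13.7048
Step 3: Compute Lagrangian.
L = 4.2203 + 13*13.7048 = 182.3827


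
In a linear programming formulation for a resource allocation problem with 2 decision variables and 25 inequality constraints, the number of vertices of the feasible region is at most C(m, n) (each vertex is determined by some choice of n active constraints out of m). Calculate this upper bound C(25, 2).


Each vertex corresponds to some choice of n active constraints out of m, so the number of vertices is at most C(m, n) = m! / (n!(m-n)!).
m = 25, n = 2
Numerator: 25 * 24
Denominator: 2! = 2
C(25, 2) = 300


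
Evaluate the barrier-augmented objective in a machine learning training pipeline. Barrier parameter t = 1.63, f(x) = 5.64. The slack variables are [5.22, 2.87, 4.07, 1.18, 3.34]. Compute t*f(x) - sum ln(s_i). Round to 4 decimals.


Step 1: Compute log-barrier.
ln values: [1.6525, 1.0543, 1.4036, 0.1655, 1.206]
phi = -(1.6525 + 1.0543 + 1.4036 + 0.1655 + 1.206) = -5.4819
Step 2: Compute augmented objective.
t*f(x) = 1.63*5.64 = 9.1932
Total = 9.1932 - 5.4819 = 3.7113


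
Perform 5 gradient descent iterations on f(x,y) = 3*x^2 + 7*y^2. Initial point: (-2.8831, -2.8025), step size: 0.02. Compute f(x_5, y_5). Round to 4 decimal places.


Gradient descent on f(x,y) = 3*x^2 + 7*y^2.
Starting point: (-2.8831, -2.8025), alpha = 0.02
Step 1: grad_x = 2*3*-2.8831 = -17.2986, grad_y = 2*7*-2.8025 = -39.235
  x_1 = -2.8831 - 0.02*-17.2986 = -2.5371
  y_1 = -2.8025 - 0.02*-39.235 = -2.0178
Step 2: grad_x = 2*3*-2.5371 = -15.2228, grad_y = 2*7*-2.0178 = -28.2492
  x_2 = -2.5371 - 0.02*-15.2228 = -2.2327
  y_2 = -2.0178 - 0.02*-28.2492 = -1.4528
Step 3: grad_x = 2*3*-2.2327 = -13.396, grad_y = 2*7*-1.4528 = -20.3394
  x_3 = -2.2327 - 0.02*-13.396 = -1.9648
  y_3 = -1.4528 - 0.02*-20.3394 = -1.046
Step 4: grad_x = 2*3*-1.9648 = -11.7885, grad_y = 2*7*-1.046 = -14.6444
  x_4 = -1.9648 - 0.02*-11.7885 = -1.729
  y_4 = -1.046 - 0.02*-14.6444 = -0.7531
Step 5: grad_x = 2*3*-1.729 = -10.3739, grad_y = 2*7*-0.7531 = -10.544
  x_5 = -1.729 - 0.02*-10.3739 = -1.5215
  y_5 = -0.7531 - 0.02*-10.544 = -0.5423
f(-1.5215, -0.5423) = 3*(-1.5215)^2 + 7*(-0.5423)^2 = 9.0032


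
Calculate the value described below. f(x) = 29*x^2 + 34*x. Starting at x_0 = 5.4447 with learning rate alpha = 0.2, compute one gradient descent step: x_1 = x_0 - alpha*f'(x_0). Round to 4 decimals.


We compute the gradient at x_0 and apply the update.
f'(x) = 58*x + 34
f'(5.4447) = 58*5.4447 + 34 = 349.7926
x_1 = 5.4447 - 0.2*349.7926 = -64.5138


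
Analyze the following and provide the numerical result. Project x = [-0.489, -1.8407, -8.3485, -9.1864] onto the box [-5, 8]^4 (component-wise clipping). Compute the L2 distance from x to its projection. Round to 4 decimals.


Project each component onto [-5, 8].
clip(-0.489) = -0.489, clip(-1.8407) = -1.8407, clip(-8.3485) = -5.0, clip(-9.1864) = -5.0
Projection = [-0.489, -1.8407, -5.0, -5.0]
Squared diffs: [0.0, 0.0, 11.2125, 17.5259]
Distance = sqrt(28.7384) = 5.3608


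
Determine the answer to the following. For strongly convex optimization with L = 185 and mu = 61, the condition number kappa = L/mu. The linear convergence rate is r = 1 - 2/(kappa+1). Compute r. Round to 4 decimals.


Step 1: Compute the condition number.
kappa = L/mu = 185/61 = 3.0328
Step 2: Compute the convergence rate.
r = 1 - 2/(kappa + 1) = 1 - 2*mu/(L + mu) = (L - mu)/(L + mu) = 124/246 = 0.5041


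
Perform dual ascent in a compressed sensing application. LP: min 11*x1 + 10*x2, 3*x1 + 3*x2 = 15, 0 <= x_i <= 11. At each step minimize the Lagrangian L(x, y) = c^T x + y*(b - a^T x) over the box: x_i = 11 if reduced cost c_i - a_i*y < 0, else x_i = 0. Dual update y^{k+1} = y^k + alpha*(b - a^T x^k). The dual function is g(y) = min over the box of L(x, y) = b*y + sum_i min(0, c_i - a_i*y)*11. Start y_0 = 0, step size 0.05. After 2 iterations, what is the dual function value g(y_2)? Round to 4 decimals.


Dual ascent for LP: min 11*x1 + 10*x2, 3*x1 + 3*x2 = 15, 0 <= x_i <= 11
Step 1: y^k = 0.0, reduced costs: (11.0, 10.0)
  x^k = (0.0, 0.0), subgradient = b - a^T x = 15.0
  y^{k+1} = 0.0 + 0.05*15.0 = 0.75
Step 2: y^k = 0.75, reduced costs: (8.75, 7.75)
  x^k = (0.0, 0.0), subgradient = b - a^T x = 15.0
  y^{k+1} = 0.75 + 0.05*15.0 = 1.5
Dual objective at y_2 = 1.5: reduced costs (6.5, 5.5), box minimizer x = (0.0, 0.0)
g(y_2) = b*y + (c1 - a1*y)*x1 + (c2 - a2*y)*x2 = 15*1.5 + 6.5*0.0 + 5.5*0.0 = 22.5 + 0.0 + 0.0 = 22.5


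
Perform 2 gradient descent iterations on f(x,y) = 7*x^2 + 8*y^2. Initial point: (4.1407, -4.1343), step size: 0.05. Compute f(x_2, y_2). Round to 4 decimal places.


Gradient descent on f(x,y) = 7*x^2 + 8*y^2.
Starting point: (4.1407, -4.1343), alpha = 0.05
Step 1: grad_x = 2*7*4.1407 = 57.9698, grad_y = 2*8*-4.1343 = -66.1488
  x_1 = 4.1407 - 0.05*57.9698 = 1.2422
  y_1 = -4.1343 - 0.05*-66.1488 = -0.8269
Step 2: grad_x = 2*7*1.2422 = 17.3909, grad_y = 2*8*-0.8269 = -13.2298
  x_2 = 1.2422 - 0.05*17.3909 = 0.3727
  y_2 = -0.8269 - 0.05*-13.2298 = -0.1654
f(0.3727, -0.1654) = 7*0.3727^2 + 8*(-0.1654)^2 = 1.1909


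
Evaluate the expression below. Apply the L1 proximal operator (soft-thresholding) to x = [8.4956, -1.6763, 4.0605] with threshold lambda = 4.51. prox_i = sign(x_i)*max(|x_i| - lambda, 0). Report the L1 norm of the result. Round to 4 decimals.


Soft-thresholding with lambda = 4.51:
prox(8.4956) = sign(8.4956)*max(|8.4956| - 4.51, 0) = 3.9856
prox(-1.6763) = sign(-1.6763)*max(|-1.6763| - 4.51, 0) = 0.0
prox(4.0605) = sign(4.0605)*max(|4.0605| - 4.51, 0) = 0.0
prox(x) = [3.9856, 0.0, 0.0]
||prox(x)||_1 = 3.9856 + 0.0 + 0.0 = 3.9856


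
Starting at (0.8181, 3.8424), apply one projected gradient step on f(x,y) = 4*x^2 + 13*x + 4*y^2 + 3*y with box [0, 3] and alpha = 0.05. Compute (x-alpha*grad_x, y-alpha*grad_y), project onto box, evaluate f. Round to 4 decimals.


Step 1: Compute gradient at (0.8181, 3.8424).
grad_x = 2*4*0.8181 + 13 = 19.5448
grad_y = 2*4*3.8424 + 3 = 33.7392
Step 2: Gradient step.
x_raw = 0.8181 - 0.05*19.5448 = -0.1591
y_raw = 3.8424 - 0.05*33.7392 = 2.1554
Step 3: Project onto [0, 3].
x_proj = clip(-0.1591) = 0.0
y_proj = clip(2.1554) = 2.1554
Step 4: Evaluate f.
f(0.0, 2.1554) = 25.05


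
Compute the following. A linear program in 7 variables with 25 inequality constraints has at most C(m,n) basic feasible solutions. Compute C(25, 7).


Each vertex corresponds to some choice of n active constraints out of m, so the number of vertices is at most C(m, n) = m! / (n!(m-n)!).
m = 25, n = 7
Numerator: 25 * 24 * 23 * 22 * 21 * 20 * 19
Denominator: 7! = 5040
C(25, 7) = 480700


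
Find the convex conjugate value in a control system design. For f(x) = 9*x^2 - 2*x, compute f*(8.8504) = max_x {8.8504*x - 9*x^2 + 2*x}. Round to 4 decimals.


f*(y) = sup_x {y*x - a*x^2 - b*x} = sup_x {(y-b)*x - a*x^2}
FOC: (y - b) - 2a*x = 0 => x* = (y - b)/(2a)
x* = (8.8504 + 2)/(2*9) = 0.6028
f*(8.8504) = (y-b)^2/(4a) = (8.8504 + 2)^2/(4*9)
= 117.7312/36 = 3.2703


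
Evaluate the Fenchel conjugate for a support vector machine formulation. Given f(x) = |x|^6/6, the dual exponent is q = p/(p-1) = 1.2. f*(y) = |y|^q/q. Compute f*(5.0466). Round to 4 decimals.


The conjugate exponent q satisfies 1/p + 1/q = 1.
p = 6, so q = 6/(6 - 1) = 1.2
|y|^q = 5.0466^1.2 = 6.9759
f*(5.0466) = 6.9759 / 1.2 = 5.8132


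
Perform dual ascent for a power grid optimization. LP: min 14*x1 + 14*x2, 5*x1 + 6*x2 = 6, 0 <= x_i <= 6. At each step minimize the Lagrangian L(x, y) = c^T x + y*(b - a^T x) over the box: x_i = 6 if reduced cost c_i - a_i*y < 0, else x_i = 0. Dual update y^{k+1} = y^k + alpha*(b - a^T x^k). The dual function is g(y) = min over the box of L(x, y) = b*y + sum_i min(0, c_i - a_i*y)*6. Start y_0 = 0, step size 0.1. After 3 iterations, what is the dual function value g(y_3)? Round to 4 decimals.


Dual ascent for LP: min 14*x1 + 14*x2, 5*x1 + 6*x2 = 6, 0 <= x_i <= 6
Step 1: y^k = 0.0, reduced costs: (14.0, 14.0)
  x^k = (0.0, 0.0), subgradient = b - a^T x = 6.0
  y^{k+1} = 0.0 + 0.1*6.0 = 0.6
Step 2: y^k = 0.6, reduced costs: (11.0, 10.4)
  x^k = (0.0, 0.0), subgradient = b - a^T x = 6.0
  y^{k+1} = 0.6 + 0.1*6.0 = 1.2
Step 3: y^k = 1.2, reduced costs: (8.0, 6.8)
  x^k = (0.0, 0.0), subgradient = b - a^T x = 6.0
  y^{k+1} = 1.2 + 0.1*6.0 = 1.8
Dual objective at y_3 = 1.8: reduced costs (5.0, 3.2), box minimizer x = (0.0, 0.0)
g(y_3) = b*y + (c1 - a1*y)*x1 + (c2 - a2*y)*x2 = 6*1.8 + 5.0*0.0 + 3.2*0.0 = 10.8 + 0.0 + 0.0 = 10.8


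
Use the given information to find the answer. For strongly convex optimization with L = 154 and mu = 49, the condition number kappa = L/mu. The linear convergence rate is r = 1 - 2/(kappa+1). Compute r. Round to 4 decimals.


Step 1: Compute the condition number.
kappa = L/mu = 154/49 = 3.1429
Step 2: Compute the convergence rate.
r = 1 - 2/(kappa + 1) = 1 - 2*mu/(L + mu) = (L - mu)/(L + mu) = 105/203 = 0.5172


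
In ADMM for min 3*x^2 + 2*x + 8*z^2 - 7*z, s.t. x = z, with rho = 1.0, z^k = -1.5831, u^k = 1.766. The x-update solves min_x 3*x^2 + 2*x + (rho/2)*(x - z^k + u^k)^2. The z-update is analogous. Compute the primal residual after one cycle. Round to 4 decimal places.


ADMM iteration with rho = 1.0, z^k = -1.5831, u^k = 1.766
Step 1: x-update.
Minimize 3*x^2 + 2*x + (1.0/2)*(x + 1.5831 + 1.766)^2
FOC: (2*3 + 1.0)*x = -2 + 1.0*(-1.5831 - 1.766)
x^{k+1} = -0.7642
Step 2: z-update.
Minimize 8*z^2 - 7*z + (1.0/2)*(-0.7642 - z + 1.766)^2
FOC: (2*8 + 1.0)*z = 7 + 1.0*(-0.7642 + 1.766)
z^{k+1} = 0.4707
Step 3: u-update.
u^{k+1} = 1.766 - 0.7642 - 0.4707 = 0.5311
Step 4: Primal residual = |-0.7642 - 0.4707| = 1.2349


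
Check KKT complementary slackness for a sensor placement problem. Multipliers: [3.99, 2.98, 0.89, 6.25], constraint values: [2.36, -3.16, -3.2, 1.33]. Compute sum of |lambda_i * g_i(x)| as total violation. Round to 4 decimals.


KKT complementary slackness check:
lambda_1 * g_1 = 3.99 * 2.36 = 9.4164
lambda_2 * g_2 = 2.98 * -3.16 = -9.4168
lambda_3 * g_3 = 0.89 * -3.2 = -2.848
lambda_4 * g_4 = 6.25 * 1.33 = 8.3125
Total violation = 9.4164 + 9.4168 + 2.848 + 8.3125 = 29.9937


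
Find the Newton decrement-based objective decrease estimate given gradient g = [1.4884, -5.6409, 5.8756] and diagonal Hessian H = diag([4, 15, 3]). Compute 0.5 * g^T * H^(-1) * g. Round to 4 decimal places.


Step 1: H is diagonal, so H^(-1) * g = [0.3721, -0.3761, 1.9585].
Step 2: g^T H^(-1) g = sum_i g_i^2 / H_ii
  = (1.4884)^2/4 + (-5.6409)^2/15 + (5.8756)^2/3
  = 0.5538 + 2.1213 + 11.5076 = 14.1827
Step 3: Objective decrease = 0.5 * g^T H^(-1) g = 7.0914


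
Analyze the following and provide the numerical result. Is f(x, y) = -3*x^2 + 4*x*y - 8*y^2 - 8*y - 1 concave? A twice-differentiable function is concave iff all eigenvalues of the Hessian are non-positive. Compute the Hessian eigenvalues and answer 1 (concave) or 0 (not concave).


The Hessian of f(x,y) = -3*x^2 + 4*x*y - 8*y^2 - 8*y - 1 is:
H = [[-6, 4], [4, -16]]
Trace = -6 - 16 = -22
Determinant = -6*-16 - (4)^2 = 80
Discriminant = (-22)^2 - 4*80 = 164.0
Eigenvalues: lambda_1 = -17.4031, lambda_2 = -4.5969
The function is concave.

1


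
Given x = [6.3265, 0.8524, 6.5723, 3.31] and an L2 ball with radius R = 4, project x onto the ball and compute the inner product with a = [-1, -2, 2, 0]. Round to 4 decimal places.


Step 1: Compute ||x|| (intermediates to 6 decimals).
||x|| = sqrt(6.3265^2 + 0.8524^2 + 6.5723^2 + 3.31^2) = 9.741787
Step 2: Project.
Since ||x|| > R, scale = R/||x|| = 4/9.741787 = 0.410602, proj(x) = scale * x
proj(x) = [2.597674, 0.349997, 2.6986, 1.359093]
Step 3: Dot product.
a^T * proj(x) = -1*2.597674 - 2*0.349997 + 2*2.6986 + 0*1.359093 = 2.0995


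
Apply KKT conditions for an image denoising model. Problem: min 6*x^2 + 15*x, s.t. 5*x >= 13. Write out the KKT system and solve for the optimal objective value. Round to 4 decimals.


Step 1: Try lambda = 0 (constraint inactive).
x_unc = -15/(2*6) = -1.25
Check: 5*-1.25 = -6.25 < 13 -- violated!
Step 2: Constraint must be active: 5*x = 13
x* = 13/5 = 2.6
lambda = (2*6*2.6 + 15)/5 = 9.24
Step 3: Compute optimal value.
f(x*) = 6*2.6^2 + 15*2.6 = 79.56


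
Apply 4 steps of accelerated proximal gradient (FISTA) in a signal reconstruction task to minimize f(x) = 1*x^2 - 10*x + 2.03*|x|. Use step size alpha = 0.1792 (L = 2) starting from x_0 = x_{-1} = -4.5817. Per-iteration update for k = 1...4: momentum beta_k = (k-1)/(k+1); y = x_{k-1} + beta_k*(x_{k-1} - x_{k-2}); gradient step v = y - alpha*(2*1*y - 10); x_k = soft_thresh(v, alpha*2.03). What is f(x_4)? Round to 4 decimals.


FISTA on f(x) = 1*x^2 - 10*x + 2.03*|x|
L = 2, alpha = 0.1792
Iteration 1: beta = 0.0, y = -4.5817 + 0.0*(-4.5817 + 4.5817) = -4.5817
  grad(y) = -19.1634, v = y - alpha*grad = -1.1476
  prox(v) = soft_thresh(-1.1476, 0.3638) = -0.7838
Iteration 2: beta = 0.3333, y = -0.7838 + 0.3333*(-0.7838 + 4.5817) = 0.4821
  grad(y) = -9.0358, v = y - alpha*grad = 2.1013
  prox(v) = soft_thresh(2.1013, 0.3638) = 1.7375
Iteration 3: beta = 0.5, y = 1.7375 + 0.5*(1.7375 + 0.7838) = 2.9982
  grad(y) = -4.0035, v = y - alpha*grad = 3.7157
  prox(v) = soft_thresh(3.7157, 0.3638) = 3.3519
Iteration 4: beta = 0.6, y = 3.3519 + 0.6*(3.3519 - 1.7375) = 4.3205
  grad(y) = -1.359, v = y - alpha*grad = 4.564
  prox(v) = soft_thresh(4.564, 0.3638) = 4.2003
f(x_4) = 1*4.2003^2 - 10*4.2003 + 2.03*|4.2003| = -15.8339


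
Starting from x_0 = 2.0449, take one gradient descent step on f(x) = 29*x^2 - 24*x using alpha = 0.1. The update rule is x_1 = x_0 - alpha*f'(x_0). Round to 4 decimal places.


We compute the gradient at x_0 and apply the update.
f'(x) = 58*x - 24
f'(2.0449) = 58*2.0449 - 24 = 94.6042
x_1 = 2.0449 - 0.1*94.6042 = -7.4155


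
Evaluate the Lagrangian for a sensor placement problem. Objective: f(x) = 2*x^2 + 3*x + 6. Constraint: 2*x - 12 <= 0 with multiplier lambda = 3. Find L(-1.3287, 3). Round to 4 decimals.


Step 1: Evaluate f(x).
f(-1.3287) = 2*(-1.3287)^2 + 3*(-1.3287) + 6 = 5.5448
Step 2: Evaluate g(x).
g(-1.3287) = 2*-1.3287 - 12 = -14.6574
Step 3: Compute Lagrangian.
L = 5.5448 + 3*-14.6574 = -38.4274


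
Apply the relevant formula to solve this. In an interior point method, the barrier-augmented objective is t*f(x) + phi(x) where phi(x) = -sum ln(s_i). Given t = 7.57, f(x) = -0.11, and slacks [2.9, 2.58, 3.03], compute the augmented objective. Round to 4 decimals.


Step 1: Compute log-barrier.
ln values: [1.0647, 0.9478, 1.1086]
phi = -(1.0647 + 0.9478 + 1.1086) = -3.1211
Step 2: Compute augmented objective.
t*f(x) = 7.57*-0.11 = -0.8327
Total = -0.8327 - 3.1211 = -3.9538


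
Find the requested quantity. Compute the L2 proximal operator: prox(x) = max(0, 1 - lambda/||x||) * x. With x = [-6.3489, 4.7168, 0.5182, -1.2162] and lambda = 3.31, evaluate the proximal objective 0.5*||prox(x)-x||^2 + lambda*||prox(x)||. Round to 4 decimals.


Step 1: Compute ||x||.
||x|| = 8.019
Step 2: Compute scaling factor.
scale = max(0, 1 - 3.31/8.019) = 0.5872
Step 3: prox(x) = [-3.7283, 2.7698, 0.3043, -0.7142]
||prox(x)|| = 4.709
Step 4: Proximal objective.
0.5*||prox-x||^2 = 5.4781
lambda*||prox|| = 15.5868
Total = 21.0648


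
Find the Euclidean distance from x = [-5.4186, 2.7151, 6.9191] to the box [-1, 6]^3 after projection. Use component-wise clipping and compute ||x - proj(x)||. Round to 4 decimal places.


Project each component onto [-1, 6].
clip(-5.4186) = -1.0, clip(2.7151) = 2.7151, clip(6.9191) = 6.0
Projection = [-1.0, 2.7151, 6.0]
Squared diffs: [19.524, 0.0, 0.8447]
Distance = sqrt(20.3687) = 4.5132


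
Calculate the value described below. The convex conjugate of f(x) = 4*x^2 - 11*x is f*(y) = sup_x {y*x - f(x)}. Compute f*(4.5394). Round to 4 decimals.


f*(y) = sup_x {y*x - a*x^2 - b*x} = sup_x {(y-b)*x - a*x^2}
FOC: (y - b) - 2a*x = 0 => x* = (y - b)/(2a)
x* = (4.5394 + 11)/(2*4) = 1.9424
f*(4.5394) = (y-b)^2/(4a) = (4.5394 + 11)^2/(4*4)
= 241.473/16 = 15.0921


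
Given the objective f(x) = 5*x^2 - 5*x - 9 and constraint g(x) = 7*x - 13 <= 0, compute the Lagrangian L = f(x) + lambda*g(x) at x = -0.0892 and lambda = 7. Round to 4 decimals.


Step 1: Evaluate f(x).
f(-0.0892) = 5*(-0.0892)^2 - 5*(-0.0892) - 9 = -8.5142
Step 2: Evaluate g(x).
g(-0.0892) = 7*-0.0892 - 13 = -13.6244
Step 3: Compute Lagrangian.
L = -8.5142 + 7*-13.6244 = -103.885


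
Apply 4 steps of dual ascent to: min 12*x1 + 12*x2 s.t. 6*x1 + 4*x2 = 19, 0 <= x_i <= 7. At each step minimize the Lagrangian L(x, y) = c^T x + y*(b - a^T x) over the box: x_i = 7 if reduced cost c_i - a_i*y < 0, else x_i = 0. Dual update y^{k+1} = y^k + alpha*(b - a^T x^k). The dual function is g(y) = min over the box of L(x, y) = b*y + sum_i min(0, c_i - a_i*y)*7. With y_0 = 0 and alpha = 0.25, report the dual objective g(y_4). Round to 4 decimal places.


Dual ascent for LP: min 12*x1 + 12*x2, 6*x1 + 4*x2 = 19, 0 <= x_i <= 7
Step 1: y^k = 0.0, reduced costs: (12.0, 12.0)
  x^k = (0.0, 0.0), subgradient = b - a^T x = 19.0
  y^{k+1} = 0.0 + 0.25*19.0 = 4.75
Step 2: y^k = 4.75, reduced costs: (-16.5, -7.0)
  x^k = (7.0, 7.0), subgradient = b - a^T x = -51.0
  y^{k+1} = 4.75 + 0.25*-51.0 = -8.0
Step 3: y^k = -8.0, reduced costs: (60.0, 44.0)
  x^k = (0.0, 0.0), subgradient = b - a^T x = 19.0
  y^{k+1} = -8.0 + 0.25*19.0 = -3.25
Step 4: y^k = -3.25, reduced costs: (31.5, 25.0)
  x^k = (0.0, 0.0), subgradient = b - a^T x = 19.0
  y^{k+1} = -3.25 + 0.25*19.0 = 1.5
Dual objective at y_4 = 1.5: reduced costs (3.0, 6.0), box minimizer x = (0.0, 0.0)
g(y_4) = b*y + (c1 - a1*y)*x1 + (c2 - a2*y)*x2 = 19*1.5 + 3.0*0.0 + 6.0*0.0 = 28.5 + 0.0 + 0.0 = 28.5


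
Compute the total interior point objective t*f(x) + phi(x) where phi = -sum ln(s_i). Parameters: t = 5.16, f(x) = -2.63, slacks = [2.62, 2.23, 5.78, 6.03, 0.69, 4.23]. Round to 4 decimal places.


Step 1: Compute log-barrier.
ln values: [0.9632, 0.802, 1.7544, 1.7967, -0.3711, 1.4422]
phi = -(0.9632 + 0.802 + 1.7544 + 1.7967 - 0.3711 + 1.4422) = -6.3875
Step 2: Compute augmented objective.
t*f(x) = 5.16*-2.63 = -13.5708
Total = -13.5708 - 6.3875 = -19.9583


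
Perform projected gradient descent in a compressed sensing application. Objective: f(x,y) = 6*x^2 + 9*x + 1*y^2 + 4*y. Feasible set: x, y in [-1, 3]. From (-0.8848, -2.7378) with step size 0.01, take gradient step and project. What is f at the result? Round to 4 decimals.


Step 1: Compute gradient at (-0.8848, -2.7378).
grad_x = 2*6*-0.8848 + 9 = -1.6176
grad_y = 2*1*-2.7378 + 4 = -1.4756
Step 2: Gradient step.
x_raw = -0.8848 - 0.01*-1.6176 = -0.8686
y_raw = -2.7378 - 0.01*-1.4756 = -2.723
Step 3: Project onto [-1, 3].
x_proj = clip(-0.8686) = -0.8686
y_proj = clip(-2.723) = -1.0
Step 4: Evaluate f.
f(-0.8686, -1.0) = -6.2906


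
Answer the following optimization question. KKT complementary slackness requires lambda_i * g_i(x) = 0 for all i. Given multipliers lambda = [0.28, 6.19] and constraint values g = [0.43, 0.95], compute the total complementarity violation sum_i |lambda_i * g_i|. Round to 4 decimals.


KKT complementary slackness check:
lambda_1 * g_1 = 0.28 * 0.43 = 0.1204
lambda_2 * g_2 = 6.19 * 0.95 = 5.8805
Total violation = 0.1204 + 5.8805 = 6.0009


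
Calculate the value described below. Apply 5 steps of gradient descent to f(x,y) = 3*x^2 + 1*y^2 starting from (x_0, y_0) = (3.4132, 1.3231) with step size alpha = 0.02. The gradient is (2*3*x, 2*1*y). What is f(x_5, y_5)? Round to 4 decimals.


Gradient descent on f(x,y) = 3*x^2 + 1*y^2.
Starting point: (3.4132, 1.3231), alpha = 0.02
Step 1: grad_x = 2*3*3.4132 = 20.4792, grad_y = 2*1*1.3231 = 2.6462
  x_1 = 3.4132 - 0.02*20.4792 = 3.0036
  y_1 = 1.3231 - 0.02*2.6462 = 1.2702
Step 2: grad_x = 2*3*3.0036 = 18.0217, grad_y = 2*1*1.2702 = 2.5404
  x_2 = 3.0036 - 0.02*18.0217 = 2.6432
  y_2 = 1.2702 - 0.02*2.5404 = 1.2194
Step 3: grad_x = 2*3*2.6432 = 15.8591, grad_y = 2*1*1.2194 = 2.4387
  x_3 = 2.6432 - 0.02*15.8591 = 2.326
  y_3 = 1.2194 - 0.02*2.4387 = 1.1706
Step 4: grad_x = 2*3*2.326 = 13.956, grad_y = 2*1*1.1706 = 2.3412
  x_4 = 2.326 - 0.02*13.956 = 2.0469
  y_4 = 1.1706 - 0.02*2.3412 = 1.1238
Step 5: grad_x = 2*3*2.0469 = 12.2813, grad_y = 2*1*1.1238 = 2.2475
  x_5 = 2.0469 - 0.02*12.2813 = 1.8013
  y_5 = 1.1238 - 0.02*2.2475 = 1.0788
f(1.8013, 1.0788) = 3*1.8013^2 + 1*1.0788^2 = 10.8974


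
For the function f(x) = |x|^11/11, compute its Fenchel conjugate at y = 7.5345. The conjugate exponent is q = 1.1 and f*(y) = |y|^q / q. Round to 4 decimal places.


The conjugate exponent q satisfies 1/p + 1/q = 1.
p = 11, so q = 11/(11 - 1) = 1.1
|y|^q = 7.5345^1.1 = 9.2206
f*(7.5345) = 9.2206 / 1.1 = 8.3824


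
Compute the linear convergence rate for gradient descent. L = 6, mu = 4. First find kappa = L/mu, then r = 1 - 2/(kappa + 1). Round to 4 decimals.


Step 1: Compute the condition number.
kappa = L/mu = 6/4 = 1.5
Step 2: Compute the convergence rate.
r = 1 - 2/(kappa + 1) = 1 - 2*mu/(L + mu) = (L - mu)/(L + mu) = 2/10 = 0.2


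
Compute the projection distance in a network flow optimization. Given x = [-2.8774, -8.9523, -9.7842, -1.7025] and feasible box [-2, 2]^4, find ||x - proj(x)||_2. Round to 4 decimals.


Project each component onto [-2, 2].
clip(-2.8774) = -2.0, clip(-8.9523) = -2.0, clip(-9.7842) = -2.0, clip(-1.7025) = -1.7025
Projection = [-2.0, -2.0, -2.0, -1.7025]
Squared diffs: [0.7698, 48.3345, 60.5938, 0.0]
Distance = sqrt(109.6981) = 10.4737


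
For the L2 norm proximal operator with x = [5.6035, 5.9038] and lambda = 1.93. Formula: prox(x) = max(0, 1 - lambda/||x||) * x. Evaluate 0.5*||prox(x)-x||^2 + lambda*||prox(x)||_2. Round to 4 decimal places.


Step 1: Compute ||x||.
||x|| = 8.1397
Step 2: Compute scaling factor.
scale = max(0, 1 - 1.93/8.1397) = 0.7629
Step 3: prox(x) = [4.2749, 4.5039]
||prox(x)|| = 6.2097
Step 4: Proximal objective.
0.5*||prox-x||^2 = 1.8625
lambda*||prox|| = 11.9847
Total = 13.8471


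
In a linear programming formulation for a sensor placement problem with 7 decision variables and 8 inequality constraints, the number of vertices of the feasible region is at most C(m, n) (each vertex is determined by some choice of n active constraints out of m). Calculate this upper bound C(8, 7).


Each vertex corresponds to some choice of n active constraints out of m, so the number of vertices is at most C(m, n) = m! / (n!(m-n)!).
m = 8, n = 7
Numerator: 8 * 7 * 6 * 5 * 4 * 3 * 2
Denominator: 7! = 5040
C(8, 7) = 8


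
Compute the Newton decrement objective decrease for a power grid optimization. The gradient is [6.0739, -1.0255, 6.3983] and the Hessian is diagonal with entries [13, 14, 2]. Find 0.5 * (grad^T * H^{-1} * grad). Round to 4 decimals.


Step 1: H is diagonal, so H^(-1) * g = [0.4672, -0.0733, 3.1992].
Step 2: g^T H^(-1) g = sum_i g_i^2 / H_ii
  = (6.0739)^2/13 + (-1.0255)^2/14 + (6.3983)^2/2
  = 2.8379 + 0.0751 + 20.4691 = 23.3821
Step 3: Objective decrease = 0.5 * g^T H^(-1) g = 11.6911


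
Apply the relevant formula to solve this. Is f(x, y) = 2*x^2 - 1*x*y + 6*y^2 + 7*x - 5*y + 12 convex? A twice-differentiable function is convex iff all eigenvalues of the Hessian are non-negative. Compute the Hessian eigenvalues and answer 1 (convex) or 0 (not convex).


The Hessian of f(x,y) = 2*x^2 - 1*x*y + 6*y^2 + 7*x - 5*y + 12 is:
H = [[4, -1], [-1, 12]]
Trace = 4 + 12 = 16
Determinant = 4*12 - (-1)^2 = 47
Discriminant = (16)^2 - 4*47 = 68.0
Eigenvalues: lambda_1 = 3.8769, lambda_2 = 12.1231
The function is convex.

1


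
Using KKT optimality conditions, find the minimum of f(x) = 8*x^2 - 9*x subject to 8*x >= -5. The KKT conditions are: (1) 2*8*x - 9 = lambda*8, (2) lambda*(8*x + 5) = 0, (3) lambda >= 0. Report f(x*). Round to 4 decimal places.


Step 1: Try lambda = 0 (constraint inactive).
Stationarity: 2*8*x - 9 = 0
x* = 9/(2*8) = 0.5625
Check constraint: 8*0.5625 = 4.5 >= -5 -- satisfied.
Step 2: Compute optimal value.
f(x*) = 8*0.5625^2 - 9*0.5625 = -2.5313


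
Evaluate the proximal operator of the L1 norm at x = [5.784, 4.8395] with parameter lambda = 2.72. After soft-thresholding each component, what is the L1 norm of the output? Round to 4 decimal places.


Soft-thresholding with lambda = 2.72:
prox(5.784) = sign(5.784)*max(|5.784| - 2.72, 0) = 3.064
prox(4.8395) = sign(4.8395)*max(|4.8395| - 2.72, 0) = 2.1195
prox(x) = [3.064, 2.1195]
||prox(x)||_1 = 3.064 + 2.1195 = 5.1835


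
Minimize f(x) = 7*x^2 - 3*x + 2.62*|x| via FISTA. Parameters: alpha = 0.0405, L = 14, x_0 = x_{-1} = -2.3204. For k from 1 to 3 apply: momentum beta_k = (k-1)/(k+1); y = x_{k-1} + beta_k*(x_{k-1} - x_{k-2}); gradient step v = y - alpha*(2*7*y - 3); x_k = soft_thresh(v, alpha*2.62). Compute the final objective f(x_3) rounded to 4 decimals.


FISTA on f(x) = 7*x^2 - 3*x + 2.62*|x|
L = 14, alpha = 0.0405
Iteration 1: beta = 0.0, y = -2.3204 + 0.0*(-2.3204 + 2.3204) = -2.3204
  grad(y) = -35.4856, v = y - alpha*grad = -0.8832
  prox(v) = soft_thresh(-0.8832, 0.1061) = -0.7771
Iteration 2: beta = 0.3333, y = -0.7771 + 0.3333*(-0.7771 + 2.3204) = -0.2627
  grad(y) = -6.6778, v = y - alpha*grad = 0.0078
  prox(v) = soft_thresh(0.0078, 0.1061) = 0.0
Iteration 3: beta = 0.5, y = 0.0 + 0.5*(0.0 + 0.7771) = 0.3886
  grad(y) = 2.4399, v = y - alpha*grad = 0.2897
  prox(v) = soft_thresh(0.2897, 0.1061) = 0.1836
f(x_3) = 7*0.1836^2 - 3*0.1836 + 2.62*|0.1836| = 0.1663


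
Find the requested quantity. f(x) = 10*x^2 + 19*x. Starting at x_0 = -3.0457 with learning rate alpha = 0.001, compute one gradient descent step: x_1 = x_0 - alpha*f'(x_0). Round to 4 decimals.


We compute the gradient at x_0 and apply the update.
f'(x) = 20*x + 19
f'(-3.0457) = 20*-3.0457 + 19 = -41.914
x_1 = -3.0457 - 0.001*-41.914 = -3.0038


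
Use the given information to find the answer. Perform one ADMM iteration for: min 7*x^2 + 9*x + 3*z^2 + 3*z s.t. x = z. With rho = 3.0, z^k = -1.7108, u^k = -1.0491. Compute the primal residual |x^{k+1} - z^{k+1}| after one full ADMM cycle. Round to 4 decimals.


ADMM iteration with rho = 3.0, z^k = -1.7108, u^k = -1.0491
Step 1: x-update.
Minimize 7*x^2 + 9*x + (3.0/2)*(x + 1.7108 - 1.0491)^2
FOC: (2*7 + 3.0)*x = -9 + 3.0*(-1.7108 + 1.0491)
x^{k+1} = -0.6462
Step 2: z-update.
Minimize 3*z^2 + 3*z + (3.0/2)*(-0.6462 - z - 1.0491)^2
FOC: (2*3 + 3.0)*z = -3 + 3.0*(-0.6462 - 1.0491)
z^{k+1} = -0.8984
Step 3: u-update.
u^{k+1} = -1.0491 - 0.6462 + 0.8984 = -0.7969
Step 4: Primal residual = |-0.6462 + 0.8984| = 0.2522


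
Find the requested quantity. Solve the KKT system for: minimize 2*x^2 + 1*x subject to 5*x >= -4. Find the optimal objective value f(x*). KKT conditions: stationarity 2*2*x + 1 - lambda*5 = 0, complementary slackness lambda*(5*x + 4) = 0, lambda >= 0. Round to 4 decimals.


Step 1: Try lambda = 0 (constraint inactive).
Stationarity: 2*2*x + 1 = 0
x* = -1/(2*2) = -0.25
Check constraint: 5*-0.25 = -1.25 >= -4 -- satisfied.
Step 2: Compute optimal value.
f(x*) = 2*(-0.25)^2 + 1*(-0.25) = -0.125


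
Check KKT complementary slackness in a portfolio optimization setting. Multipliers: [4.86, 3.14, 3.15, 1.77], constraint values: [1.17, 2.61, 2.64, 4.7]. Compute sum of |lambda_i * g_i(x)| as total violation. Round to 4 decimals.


KKT complementary slackness check:
lambda_1 * g_1 = 4.86 * 1.17 = 5.6862
lambda_2 * g_2 = 3.14 * 2.61 = 8.1954
lambda_3 * g_3 = 3.15 * 2.64 = 8.316
lambda_4 * g_4 = 1.77 * 4.7 = 8.319
Total violation = 5.6862 + 8.1954 + 8.316 + 8.319 = 30.5166


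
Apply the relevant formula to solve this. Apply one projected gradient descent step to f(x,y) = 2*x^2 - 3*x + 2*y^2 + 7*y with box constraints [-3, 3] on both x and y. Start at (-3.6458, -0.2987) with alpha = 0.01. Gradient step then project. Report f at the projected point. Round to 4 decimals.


Step 1: Compute gradient at (-3.6458, -0.2987).
grad_x = 2*2*-3.6458 - 3 = -17.5832
grad_y = 2*2*-0.2987 + 7 = 5.8052
Step 2: Gradient step.
x_raw = -3.6458 - 0.01*-17.5832 = -3.47
y_raw = -0.2987 - 0.01*5.8052 = -0.3568
Step 3: Project onto [-3, 3].
x_proj = clip(-3.47) = -3.0
y_proj = clip(-0.3568) = -0.3568
Step 4: Evaluate f.
f(-3.0, -0.3568) = 24.7573


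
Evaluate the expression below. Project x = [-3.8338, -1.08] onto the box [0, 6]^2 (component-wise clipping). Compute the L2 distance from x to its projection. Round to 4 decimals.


Project each component onto [0, 6].
clip(-3.8338) = 0.0, clip(-1.08) = 0.0
Projection = [0.0, 0.0]
Squared diffs: [14.698, 1.1664]
Distance = sqrt(15.8644) = 3.983


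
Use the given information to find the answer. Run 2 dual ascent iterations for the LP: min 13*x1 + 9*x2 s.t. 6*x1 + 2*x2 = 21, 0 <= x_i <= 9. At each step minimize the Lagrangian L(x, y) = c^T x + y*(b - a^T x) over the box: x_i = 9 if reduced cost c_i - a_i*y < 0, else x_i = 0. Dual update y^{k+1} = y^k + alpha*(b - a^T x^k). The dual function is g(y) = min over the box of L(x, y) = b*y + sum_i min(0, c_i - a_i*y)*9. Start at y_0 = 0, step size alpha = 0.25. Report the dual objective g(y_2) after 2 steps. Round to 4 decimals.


Dual ascent for LP: min 13*x1 + 9*x2, 6*x1 + 2*x2 = 21, 0 <= x_i <= 9
Step 1: y^k = 0.0, reduced costs: (13.0, 9.0)
  x^k = (0.0, 0.0), subgradient = b - a^T x = 21.0
  y^{k+1} = 0.0 + 0.25*21.0 = 5.25
Step 2: y^k = 5.25, reduced costs: (-18.5, -1.5)
  x^k = (9.0, 9.0), subgradient = b - a^T x = -51.0
  y^{k+1} = 5.25 + 0.25*-51.0 = -7.5
Dual objective at y_2 = -7.5: reduced costs (58.0, 24.0), box minimizer x = (0.0, 0.0)
g(y_2) = b*y + (c1 - a1*y)*x1 + (c2 - a2*y)*x2 = 21*(-7.5) + 58.0*0.0 + 24.0*0.0 = -157.5 + 0.0 + 0.0 = -157.5


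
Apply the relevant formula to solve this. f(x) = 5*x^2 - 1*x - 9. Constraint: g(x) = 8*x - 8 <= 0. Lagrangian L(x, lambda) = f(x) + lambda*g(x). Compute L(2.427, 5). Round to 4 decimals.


Step 1: Evaluate f(x).
f(2.427) = 5*2.427^2 - 1*2.427 - 9 = 18.0246
Step 2: Evaluate g(x).
g(2.427) = 8*2.427 - 8 = 11.416
Step 3: Compute Lagrangian.
L = 18.0246 + 5*11.416 = 75.1046


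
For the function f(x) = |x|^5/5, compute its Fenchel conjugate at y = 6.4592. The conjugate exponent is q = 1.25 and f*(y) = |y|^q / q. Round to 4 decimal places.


The conjugate exponent q satisfies 1/p + 1/q = 1.
p = 5, so q = 5/(5 - 1) = 1.25
|y|^q = 6.4592^1.25 = 10.2973
f*(6.4592) = 10.2973 / 1.25 = 8.2378


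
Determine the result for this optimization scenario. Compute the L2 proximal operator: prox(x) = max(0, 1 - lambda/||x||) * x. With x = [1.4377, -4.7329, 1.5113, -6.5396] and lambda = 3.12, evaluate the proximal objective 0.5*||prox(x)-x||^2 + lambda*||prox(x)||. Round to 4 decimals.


Step 1: Compute ||x||.
||x|| = 8.3377
Step 2: Compute scaling factor.
scale = max(0, 1 - 3.12/8.3377) = 0.6258
Step 3: prox(x) = [0.8997, -2.9618, 0.9458, -4.0925]
||prox(x)|| = 5.2177
Step 4: Proximal objective.
0.5*||prox-x||^2 = 4.8672
lambda*||prox|| = 16.2792
Total = 21.1465


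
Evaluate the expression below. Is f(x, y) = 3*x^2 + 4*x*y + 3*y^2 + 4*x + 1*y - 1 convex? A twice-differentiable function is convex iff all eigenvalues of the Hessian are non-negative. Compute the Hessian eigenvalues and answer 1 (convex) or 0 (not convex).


The Hessian of f(x,y) = 3*x^2 + 4*x*y + 3*y^2 + 4*x + 1*y - 1 is:
H = [[6, 4], [4, 6]]
Trace = 6 + 6 = 12
Determinant = 6*6 - (4)^2 = 20
Discriminant = (12)^2 - 4*20 = 64.0
Eigenvalues: lambda_1 = 2.0, lambda_2 = 10.0
The function is convex.

1


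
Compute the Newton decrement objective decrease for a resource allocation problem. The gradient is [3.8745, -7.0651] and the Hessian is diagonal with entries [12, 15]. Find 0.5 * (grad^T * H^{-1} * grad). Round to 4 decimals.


Step 1: H is diagonal, so H^(-1) * g = [0.3229, -0.471].
Step 2: g^T H^(-1) g = sum_i g_i^2 / H_ii
  = (3.8745)^2/12 + (-7.0651)^2/15
  = 1.251 + 3.3277 = 4.5787
Step 3: Objective decrease = 0.5 * g^T H^(-1) g = 2.2893


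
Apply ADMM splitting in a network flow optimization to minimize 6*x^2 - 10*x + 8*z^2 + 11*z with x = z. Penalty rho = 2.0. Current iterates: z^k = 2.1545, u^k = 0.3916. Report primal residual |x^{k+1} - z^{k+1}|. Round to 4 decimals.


ADMM iteration with rho = 2.0, z^k = 2.1545, u^k = 0.3916
Step 1: x-update.
Minimize 6*x^2 - 10*x + (2.0/2)*(x - 2.1545 + 0.3916)^2
FOC: (2*6 + 2.0)*x = 10 + 2.0*(2.1545 - 0.3916)
x^{k+1} = 0.9661
Step 2: z-update.
Minimize 8*z^2 + 11*z + (2.0/2)*(0.9661 - z + 0.3916)^2
FOC: (2*8 + 2.0)*z = -11 + 2.0*(0.9661 + 0.3916)
z^{k+1} = -0.4603
Step 3: u-update.
u^{k+1} = 0.3916 + 0.9661 + 0.4603 = 1.818
Step 4: Primal residual = |0.9661 + 0.4603| = 1.4264


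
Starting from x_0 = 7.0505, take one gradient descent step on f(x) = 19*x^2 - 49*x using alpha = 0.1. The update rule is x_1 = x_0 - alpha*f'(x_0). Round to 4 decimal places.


We compute the gradient at x_0 and apply the update.
f'(x) = 38*x - 49
f'(7.0505) = 38*7.0505 - 49 = 218.919
x_1 = 7.0505 - 0.1*218.919 = -14.8414


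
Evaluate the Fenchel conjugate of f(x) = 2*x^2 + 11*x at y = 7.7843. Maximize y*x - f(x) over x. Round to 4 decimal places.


f*(y) = sup_x {y*x - a*x^2 - b*x} = sup_x {(y-b)*x - a*x^2}
FOC: (y - b) - 2a*x = 0 => x* = (y - b)/(2a)
x* = (7.7843 - 11)/(2*2) = -0.8039
f*(7.7843) = (y-b)^2/(4a) = (7.7843 - 11)^2/(4*2)
= 10.3407/8 = 1.2926


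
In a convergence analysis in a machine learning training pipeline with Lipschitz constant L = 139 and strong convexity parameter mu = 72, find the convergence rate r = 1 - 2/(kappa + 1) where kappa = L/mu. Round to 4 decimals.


Step 1: Compute the condition number.
kappa = L/mu = 139/72 = 1.9306
Step 2: Compute the convergence rate.
r = 1 - 2/(kappa + 1) = 1 - 2*mu/(L + mu) = (L - mu)/(L + mu) = 67/211 = 0.3175


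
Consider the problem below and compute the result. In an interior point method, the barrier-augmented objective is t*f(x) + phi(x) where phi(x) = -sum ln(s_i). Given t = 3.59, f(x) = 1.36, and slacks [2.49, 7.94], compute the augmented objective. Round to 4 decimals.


Step 1: Compute log-barrier.
ln values: [0.9123, 2.0719]
phi = -(0.9123 + 2.0719) = -2.9842
Step 2: Compute augmented objective.
t*f(x) = 3.59*1.36 = 4.8824
Total = 4.8824 - 2.9842 = 1.8982


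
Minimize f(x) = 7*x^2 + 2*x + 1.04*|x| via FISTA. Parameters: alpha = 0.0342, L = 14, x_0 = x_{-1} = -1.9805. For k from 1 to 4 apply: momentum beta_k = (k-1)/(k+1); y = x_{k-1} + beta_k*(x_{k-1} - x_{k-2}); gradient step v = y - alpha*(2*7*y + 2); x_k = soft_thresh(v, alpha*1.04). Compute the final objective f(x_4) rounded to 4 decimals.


FISTA on f(x) = 7*x^2 + 2*x + 1.04*|x|
L = 14, alpha = 0.0342
Iteration 1: beta = 0.0, y = -1.9805 + 0.0*(-1.9805 + 1.9805) = -1.9805
  grad(y) = -25.727, v = y - alpha*grad = -1.1006
  prox(v) = soft_thresh(-1.1006, 0.0356) = -1.0651
Iteration 2: beta = 0.3333, y = -1.0651 + 0.3333*(-1.0651 + 1.9805) = -0.7599
  grad(y) = -8.6389, v = y - alpha*grad = -0.4645
  prox(v) = soft_thresh(-0.4645, 0.0356) = -0.4289
Iteration 3: beta = 0.5, y = -0.4289 + 0.5*(-0.4289 + 1.0651) = -0.1108
  grad(y) = 0.4485, v = y - alpha*grad = -0.1262
  prox(v) = soft_thresh(-0.1262, 0.0356) = -0.0906
Iteration 4: beta = 0.6, y = -0.0906 + 0.6*(-0.0906 + 0.4289) = 0.1124
  grad(y) = 3.5735, v = y - alpha*grad = -0.0098
  prox(v) = soft_thresh(-0.0098, 0.0356) = 0.0
f(x_4) = 7*0.0^2 + 2*0.0 + 1.04*|0.0| = 0.0


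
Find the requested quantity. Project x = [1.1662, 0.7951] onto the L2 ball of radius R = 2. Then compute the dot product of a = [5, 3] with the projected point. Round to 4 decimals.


Step 1: Compute ||x|| (intermediates to 6 decimals).
||x|| = sqrt(1.1662^2 + 0.7951^2) = 1.411455
Step 2: Project.
Since ||x|| <= R, proj = x (no scaling needed).
proj(x) = [1.1662, 0.7951]
Step 3: Dot product.
a^T * proj(x) = 5*1.1662 + 3*0.7951 = 8.2163


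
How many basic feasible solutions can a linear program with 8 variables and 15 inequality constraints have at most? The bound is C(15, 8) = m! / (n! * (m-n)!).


Each vertex corresponds to some choice of n active constraints out of m, so the number of vertices is at most C(m, n) = m! / (n!(m-n)!).
m = 15, n = 8
Numerator: 15 * 14 * 13 * 12 * 11 * 10 * 9 * 8
Denominator: 8! = 40320
C(15, 8) = 6435


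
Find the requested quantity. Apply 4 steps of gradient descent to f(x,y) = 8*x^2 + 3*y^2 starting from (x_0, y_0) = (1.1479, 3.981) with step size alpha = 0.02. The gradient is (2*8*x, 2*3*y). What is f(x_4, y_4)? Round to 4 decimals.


Gradient descent on f(x,y) = 8*x^2 + 3*y^2.
Starting point: (1.1479, 3.981), alpha = 0.02
Step 1: grad_x = 2*8*1.1479 = 18.3664, grad_y = 2*3*3.981 = 23.886
  x_1 = 1.1479 - 0.02*18.3664 = 0.7806
  y_1 = 3.981 - 0.02*23.886 = 3.5033
Step 2: grad_x = 2*8*0.7806 = 12.4892, grad_y = 2*3*3.5033 = 21.0197
  x_2 = 0.7806 - 0.02*12.4892 = 0.5308
  y_2 = 3.5033 - 0.02*21.0197 = 3.0829
Step 3: grad_x = 2*8*0.5308 = 8.4926, grad_y = 2*3*3.0829 = 18.4973
  x_3 = 0.5308 - 0.02*8.4926 = 0.3609
  y_3 = 3.0829 - 0.02*18.4973 = 2.7129
Step 4: grad_x = 2*8*0.3609 = 5.775, grad_y = 2*3*2.7129 = 16.2776
  x_4 = 0.3609 - 0.02*5.775 = 0.2454
  y_4 = 2.7129 - 0.02*16.2776 = 2.3874
f(0.2454, 2.3874) = 8*0.2454^2 + 3*2.3874^2 = 17.5808
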